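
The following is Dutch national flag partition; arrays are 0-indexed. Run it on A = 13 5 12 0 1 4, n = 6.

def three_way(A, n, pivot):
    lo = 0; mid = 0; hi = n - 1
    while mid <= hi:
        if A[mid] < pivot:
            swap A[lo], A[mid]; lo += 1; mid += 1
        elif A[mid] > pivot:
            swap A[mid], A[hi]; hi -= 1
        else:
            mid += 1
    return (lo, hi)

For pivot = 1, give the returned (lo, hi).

(1, 1)

pivot = 1; lo=0, mid=0, hi=5
A[mid]=13>1: swap A[0],A[5]; hi=4 → 4 5 12 0 1 13
A[mid]=4>1: swap A[0],A[4]; hi=3 → 1 5 12 0 4 13
A[mid]=1=1: mid=1
A[mid]=5>1: swap A[1],A[3]; hi=2 → 1 0 12 5 4 13
A[mid]=0<1: swap A[0],A[1]; lo=1,mid=2 → 0 1 12 5 4 13
A[mid]=12>1: swap A[2],A[2]; hi=1 → 0 1 12 5 4 13
end: lo=1, hi=1; A = 0 1 12 5 4 13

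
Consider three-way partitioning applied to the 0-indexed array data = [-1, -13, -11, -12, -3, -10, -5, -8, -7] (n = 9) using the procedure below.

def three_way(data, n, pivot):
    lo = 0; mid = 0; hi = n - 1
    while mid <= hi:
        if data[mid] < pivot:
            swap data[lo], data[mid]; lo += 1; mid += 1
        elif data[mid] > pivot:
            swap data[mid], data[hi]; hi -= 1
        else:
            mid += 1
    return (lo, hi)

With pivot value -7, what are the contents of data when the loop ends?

lo=0 mid=0 hi=8
-1>-7: swap(0,8), hi=7 ⇒ [-7, -13, -11, -12, -3, -10, -5, -8, -1]
-7=-7: mid=1
-13<-7: swap(0,1), lo=1 mid=2 ⇒ [-13, -7, -11, -12, -3, -10, -5, -8, -1]
-11<-7: swap(1,2), lo=2 mid=3 ⇒ [-13, -11, -7, -12, -3, -10, -5, -8, -1]
-12<-7: swap(2,3), lo=3 mid=4 ⇒ [-13, -11, -12, -7, -3, -10, -5, -8, -1]
-3>-7: swap(4,7), hi=6 ⇒ [-13, -11, -12, -7, -8, -10, -5, -3, -1]
-8<-7: swap(3,4), lo=4 mid=5 ⇒ [-13, -11, -12, -8, -7, -10, -5, -3, -1]
-10<-7: swap(4,5), lo=5 mid=6 ⇒ [-13, -11, -12, -8, -10, -7, -5, -3, -1]
-5>-7: swap(6,6), hi=5 ⇒ [-13, -11, -12, -8, -10, -7, -5, -3, -1]
done. lo=5 hi=5; data=[-13, -11, -12, -8, -10, -7, -5, -3, -1]

[-13, -11, -12, -8, -10, -7, -5, -3, -1]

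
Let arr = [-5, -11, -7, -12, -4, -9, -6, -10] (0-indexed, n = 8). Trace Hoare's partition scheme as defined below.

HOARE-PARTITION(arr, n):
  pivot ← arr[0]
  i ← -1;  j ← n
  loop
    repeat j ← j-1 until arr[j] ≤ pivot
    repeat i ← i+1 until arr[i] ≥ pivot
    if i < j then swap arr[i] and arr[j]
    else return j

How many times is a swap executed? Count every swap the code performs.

2

pivot = arr[0] = -5; i = -1, j = 8
j→7 (arr[7]=-10≤-5), i→0 (arr[0]=-5≥-5); i<j, swap → [-10, -11, -7, -12, -4, -9, -6, -5]
j→6 (arr[6]=-6≤-5), i→4 (arr[4]=-4≥-5); i<j, swap → [-10, -11, -7, -12, -6, -9, -4, -5]
j→5, i→6; i≥j, return j=5. arr = [-10, -11, -7, -12, -6, -9, -4, -5]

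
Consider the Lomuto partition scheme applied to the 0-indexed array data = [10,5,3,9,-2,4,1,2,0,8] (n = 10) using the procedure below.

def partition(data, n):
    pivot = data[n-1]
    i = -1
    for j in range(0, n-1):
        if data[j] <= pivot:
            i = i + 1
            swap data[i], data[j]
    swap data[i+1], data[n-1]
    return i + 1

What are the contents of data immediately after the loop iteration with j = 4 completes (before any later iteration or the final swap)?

pivot=8, i=-1
j=0: 10>8, skip
j=1: 5≤8, i=0, swap(0,1) ⇒ [5,10,3,9,-2,4,1,2,0,8]
j=2: 3≤8, i=1, swap(1,2) ⇒ [5,3,10,9,-2,4,1,2,0,8]
j=3: 9>8, skip
j=4: -2≤8, i=2, swap(2,4) ⇒ [5,3,-2,9,10,4,1,2,0,8]
(after j=4) data = [5,3,-2,9,10,4,1,2,0,8]

[5,3,-2,9,10,4,1,2,0,8]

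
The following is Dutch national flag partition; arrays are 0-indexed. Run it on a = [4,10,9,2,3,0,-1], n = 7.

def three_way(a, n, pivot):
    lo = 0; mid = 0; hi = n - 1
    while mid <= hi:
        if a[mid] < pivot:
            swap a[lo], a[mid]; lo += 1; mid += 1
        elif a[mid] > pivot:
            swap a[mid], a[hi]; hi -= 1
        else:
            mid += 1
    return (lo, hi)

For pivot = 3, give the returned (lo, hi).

pivot = 3; lo=0, mid=0, hi=6
a[mid]=4>3: swap a[0],a[6]; hi=5 → [-1,10,9,2,3,0,4]
a[mid]=-1<3: swap a[0],a[0]; lo=1,mid=1 → [-1,10,9,2,3,0,4]
a[mid]=10>3: swap a[1],a[5]; hi=4 → [-1,0,9,2,3,10,4]
a[mid]=0<3: swap a[1],a[1]; lo=2,mid=2 → [-1,0,9,2,3,10,4]
a[mid]=9>3: swap a[2],a[4]; hi=3 → [-1,0,3,2,9,10,4]
a[mid]=3=3: mid=3
a[mid]=2<3: swap a[2],a[3]; lo=3,mid=4 → [-1,0,2,3,9,10,4]
end: lo=3, hi=3; a = [-1,0,2,3,9,10,4]

(3, 3)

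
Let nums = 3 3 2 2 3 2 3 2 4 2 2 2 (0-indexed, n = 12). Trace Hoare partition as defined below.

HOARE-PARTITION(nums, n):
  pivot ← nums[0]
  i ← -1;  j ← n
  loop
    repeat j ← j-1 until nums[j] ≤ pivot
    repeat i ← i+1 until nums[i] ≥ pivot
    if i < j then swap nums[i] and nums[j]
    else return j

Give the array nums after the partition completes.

pivot = nums[0] = 3; i = -1, j = 12
j→11 (nums[11]=2≤3), i→0 (nums[0]=3≥3); i<j, swap → 2 3 2 2 3 2 3 2 4 2 2 3
j→10 (nums[10]=2≤3), i→1 (nums[1]=3≥3); i<j, swap → 2 2 2 2 3 2 3 2 4 2 3 3
j→9 (nums[9]=2≤3), i→4 (nums[4]=3≥3); i<j, swap → 2 2 2 2 2 2 3 2 4 3 3 3
j→7 (nums[7]=2≤3), i→6 (nums[6]=3≥3); i<j, swap → 2 2 2 2 2 2 2 3 4 3 3 3
j→6, i→7; i≥j, return j=6. nums = 2 2 2 2 2 2 2 3 4 3 3 3

2 2 2 2 2 2 2 3 4 3 3 3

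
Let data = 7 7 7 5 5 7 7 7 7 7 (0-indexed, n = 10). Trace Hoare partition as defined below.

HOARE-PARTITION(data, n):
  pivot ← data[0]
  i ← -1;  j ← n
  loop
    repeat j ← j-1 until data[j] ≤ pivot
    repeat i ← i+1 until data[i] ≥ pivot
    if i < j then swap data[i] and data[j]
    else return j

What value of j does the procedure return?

pivot=7
j stops at 9 (7), i stops at 0 (7); swap ⇒ 7 7 7 5 5 7 7 7 7 7
j stops at 8 (7), i stops at 1 (7); swap ⇒ 7 7 7 5 5 7 7 7 7 7
j stops at 7 (7), i stops at 2 (7); swap ⇒ 7 7 7 5 5 7 7 7 7 7
j stops at 6 (7), i stops at 5 (7); swap ⇒ 7 7 7 5 5 7 7 7 7 7
j stops at 5, i stops at 6; i≥j ⇒ return 5. data=7 7 7 5 5 7 7 7 7 7

5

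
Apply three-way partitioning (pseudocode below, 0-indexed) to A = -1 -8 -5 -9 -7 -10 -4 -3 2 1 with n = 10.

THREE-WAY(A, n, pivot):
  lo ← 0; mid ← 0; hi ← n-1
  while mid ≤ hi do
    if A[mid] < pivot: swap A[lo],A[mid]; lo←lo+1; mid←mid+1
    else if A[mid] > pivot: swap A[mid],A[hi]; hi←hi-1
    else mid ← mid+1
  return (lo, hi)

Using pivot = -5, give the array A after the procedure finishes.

-10 -8 -9 -7 -5 -4 -3 2 1 -1

lo=0 mid=0 hi=9
-1>-5: swap(0,9), hi=8 ⇒ 1 -8 -5 -9 -7 -10 -4 -3 2 -1
1>-5: swap(0,8), hi=7 ⇒ 2 -8 -5 -9 -7 -10 -4 -3 1 -1
2>-5: swap(0,7), hi=6 ⇒ -3 -8 -5 -9 -7 -10 -4 2 1 -1
-3>-5: swap(0,6), hi=5 ⇒ -4 -8 -5 -9 -7 -10 -3 2 1 -1
-4>-5: swap(0,5), hi=4 ⇒ -10 -8 -5 -9 -7 -4 -3 2 1 -1
-10<-5: swap(0,0), lo=1 mid=1 ⇒ -10 -8 -5 -9 -7 -4 -3 2 1 -1
-8<-5: swap(1,1), lo=2 mid=2 ⇒ -10 -8 -5 -9 -7 -4 -3 2 1 -1
-5=-5: mid=3
-9<-5: swap(2,3), lo=3 mid=4 ⇒ -10 -8 -9 -5 -7 -4 -3 2 1 -1
-7<-5: swap(3,4), lo=4 mid=5 ⇒ -10 -8 -9 -7 -5 -4 -3 2 1 -1
done. lo=4 hi=4; A=-10 -8 -9 -7 -5 -4 -3 2 1 -1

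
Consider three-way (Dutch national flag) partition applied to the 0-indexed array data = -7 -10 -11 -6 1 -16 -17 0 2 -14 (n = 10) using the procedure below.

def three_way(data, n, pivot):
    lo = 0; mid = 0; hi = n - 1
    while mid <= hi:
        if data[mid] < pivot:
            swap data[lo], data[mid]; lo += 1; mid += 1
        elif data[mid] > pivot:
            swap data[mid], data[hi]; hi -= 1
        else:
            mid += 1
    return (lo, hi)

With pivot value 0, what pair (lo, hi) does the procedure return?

(7, 7)

pivot = 0; lo=0, mid=0, hi=9
data[mid]=-7<0: swap data[0],data[0]; lo=1,mid=1 → -7 -10 -11 -6 1 -16 -17 0 2 -14
data[mid]=-10<0: swap data[1],data[1]; lo=2,mid=2 → -7 -10 -11 -6 1 -16 -17 0 2 -14
data[mid]=-11<0: swap data[2],data[2]; lo=3,mid=3 → -7 -10 -11 -6 1 -16 -17 0 2 -14
data[mid]=-6<0: swap data[3],data[3]; lo=4,mid=4 → -7 -10 -11 -6 1 -16 -17 0 2 -14
data[mid]=1>0: swap data[4],data[9]; hi=8 → -7 -10 -11 -6 -14 -16 -17 0 2 1
data[mid]=-14<0: swap data[4],data[4]; lo=5,mid=5 → -7 -10 -11 -6 -14 -16 -17 0 2 1
data[mid]=-16<0: swap data[5],data[5]; lo=6,mid=6 → -7 -10 -11 -6 -14 -16 -17 0 2 1
data[mid]=-17<0: swap data[6],data[6]; lo=7,mid=7 → -7 -10 -11 -6 -14 -16 -17 0 2 1
data[mid]=0=0: mid=8
data[mid]=2>0: swap data[8],data[8]; hi=7 → -7 -10 -11 -6 -14 -16 -17 0 2 1
end: lo=7, hi=7; data = -7 -10 -11 -6 -14 -16 -17 0 2 1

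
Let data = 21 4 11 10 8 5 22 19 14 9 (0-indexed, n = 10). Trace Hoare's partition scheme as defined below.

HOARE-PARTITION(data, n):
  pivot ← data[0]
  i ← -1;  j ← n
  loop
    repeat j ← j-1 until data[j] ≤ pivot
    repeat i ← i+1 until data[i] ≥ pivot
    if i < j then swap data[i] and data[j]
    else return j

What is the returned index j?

pivot=21
j stops at 9 (9), i stops at 0 (21); swap ⇒ 9 4 11 10 8 5 22 19 14 21
j stops at 8 (14), i stops at 6 (22); swap ⇒ 9 4 11 10 8 5 14 19 22 21
j stops at 7, i stops at 8; i≥j ⇒ return 7. data=9 4 11 10 8 5 14 19 22 21

7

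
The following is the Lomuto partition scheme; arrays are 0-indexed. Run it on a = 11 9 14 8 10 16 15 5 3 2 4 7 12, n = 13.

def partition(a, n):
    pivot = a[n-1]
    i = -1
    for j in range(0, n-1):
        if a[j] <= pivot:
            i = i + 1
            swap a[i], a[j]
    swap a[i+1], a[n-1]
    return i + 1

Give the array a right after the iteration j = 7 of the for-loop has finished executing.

11 9 8 10 5 16 15 14 3 2 4 7 12

pivot = a[12] = 12; i = -1
j=0: a[0]=11 ≤ 12 → i=0, swap a[0],a[0] (no change) → 11 9 14 8 10 16 15 5 3 2 4 7 12
j=1: a[1]=9 ≤ 12 → i=1, swap a[1],a[1] (no change) → 11 9 14 8 10 16 15 5 3 2 4 7 12
j=2: a[2]=14 > 12 → no swap
j=3: a[3]=8 ≤ 12 → i=2, swap a[2],a[3] → 11 9 8 14 10 16 15 5 3 2 4 7 12
j=4: a[4]=10 ≤ 12 → i=3, swap a[3],a[4] → 11 9 8 10 14 16 15 5 3 2 4 7 12
j=5: a[5]=16 > 12 → no swap
j=6: a[6]=15 > 12 → no swap
j=7: a[7]=5 ≤ 12 → i=4, swap a[4],a[7] → 11 9 8 10 5 16 15 14 3 2 4 7 12
(after j=7) a = 11 9 8 10 5 16 15 14 3 2 4 7 12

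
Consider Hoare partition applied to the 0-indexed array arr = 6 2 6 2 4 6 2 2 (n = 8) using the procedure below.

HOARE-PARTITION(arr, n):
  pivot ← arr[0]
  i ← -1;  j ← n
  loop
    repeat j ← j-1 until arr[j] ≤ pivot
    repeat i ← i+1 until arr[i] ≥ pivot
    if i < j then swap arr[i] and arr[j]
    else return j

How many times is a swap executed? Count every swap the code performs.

pivot = arr[0] = 6; i = -1, j = 8
j→7 (arr[7]=2≤6), i→0 (arr[0]=6≥6); i<j, swap → 2 2 6 2 4 6 2 6
j→6 (arr[6]=2≤6), i→2 (arr[2]=6≥6); i<j, swap → 2 2 2 2 4 6 6 6
j→5, i→5; i≥j, return j=5. arr = 2 2 2 2 4 6 6 6

2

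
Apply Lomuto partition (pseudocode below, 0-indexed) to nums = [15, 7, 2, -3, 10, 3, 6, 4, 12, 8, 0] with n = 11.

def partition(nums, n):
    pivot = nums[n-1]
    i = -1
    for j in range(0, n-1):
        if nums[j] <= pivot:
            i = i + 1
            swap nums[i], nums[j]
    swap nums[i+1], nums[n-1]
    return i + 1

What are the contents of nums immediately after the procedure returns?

[-3, 0, 2, 15, 10, 3, 6, 4, 12, 8, 7]

pivot=0, i=-1
j=0: 15>0, skip
j=1: 7>0, skip
j=2: 2>0, skip
j=3: -3≤0, i=0, swap(0,3) ⇒ [-3, 7, 2, 15, 10, 3, 6, 4, 12, 8, 0]
j=4: 10>0, skip
j=5: 3>0, skip
j=6: 6>0, skip
j=7: 4>0, skip
j=8: 12>0, skip
j=9: 8>0, skip
swap(1,10) ⇒ [-3, 0, 2, 15, 10, 3, 6, 4, 12, 8, 7]; return 1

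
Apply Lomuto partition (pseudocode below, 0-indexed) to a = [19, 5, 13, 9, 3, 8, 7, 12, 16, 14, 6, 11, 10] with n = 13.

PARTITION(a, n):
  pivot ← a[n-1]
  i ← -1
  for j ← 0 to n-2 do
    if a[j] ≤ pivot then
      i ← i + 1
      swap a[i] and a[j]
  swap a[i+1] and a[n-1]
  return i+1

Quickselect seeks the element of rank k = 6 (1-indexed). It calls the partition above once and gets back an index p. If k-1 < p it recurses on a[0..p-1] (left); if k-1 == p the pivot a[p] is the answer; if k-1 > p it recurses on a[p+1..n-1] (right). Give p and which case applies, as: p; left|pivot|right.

6; left

pivot=10, i=-1
j=0: 19>10, skip
j=1: 5≤10, i=0, swap(0,1) ⇒ [5, 19, 13, 9, 3, 8, 7, 12, 16, 14, 6, 11, 10]
j=2: 13>10, skip
j=3: 9≤10, i=1, swap(1,3) ⇒ [5, 9, 13, 19, 3, 8, 7, 12, 16, 14, 6, 11, 10]
j=4: 3≤10, i=2, swap(2,4) ⇒ [5, 9, 3, 19, 13, 8, 7, 12, 16, 14, 6, 11, 10]
j=5: 8≤10, i=3, swap(3,5) ⇒ [5, 9, 3, 8, 13, 19, 7, 12, 16, 14, 6, 11, 10]
j=6: 7≤10, i=4, swap(4,6) ⇒ [5, 9, 3, 8, 7, 19, 13, 12, 16, 14, 6, 11, 10]
j=7: 12>10, skip
j=8: 16>10, skip
j=9: 14>10, skip
j=10: 6≤10, i=5, swap(5,10) ⇒ [5, 9, 3, 8, 7, 6, 13, 12, 16, 14, 19, 11, 10]
j=11: 11>10, skip
swap(6,12) ⇒ [5, 9, 3, 8, 7, 6, 10, 12, 16, 14, 19, 11, 13]; return 6
p = 6; k-1 = 5 < 6 ⇒ left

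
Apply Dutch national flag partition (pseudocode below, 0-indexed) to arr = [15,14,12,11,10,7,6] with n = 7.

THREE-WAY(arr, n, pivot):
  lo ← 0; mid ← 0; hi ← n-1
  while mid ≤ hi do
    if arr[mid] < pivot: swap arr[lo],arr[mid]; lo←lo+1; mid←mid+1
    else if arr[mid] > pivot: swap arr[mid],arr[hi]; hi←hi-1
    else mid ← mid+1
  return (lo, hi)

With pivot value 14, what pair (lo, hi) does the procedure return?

lo=0 mid=0 hi=6
15>14: swap(0,6), hi=5 ⇒ [6,14,12,11,10,7,15]
6<14: swap(0,0), lo=1 mid=1 ⇒ [6,14,12,11,10,7,15]
14=14: mid=2
12<14: swap(1,2), lo=2 mid=3 ⇒ [6,12,14,11,10,7,15]
11<14: swap(2,3), lo=3 mid=4 ⇒ [6,12,11,14,10,7,15]
10<14: swap(3,4), lo=4 mid=5 ⇒ [6,12,11,10,14,7,15]
7<14: swap(4,5), lo=5 mid=6 ⇒ [6,12,11,10,7,14,15]
done. lo=5 hi=5; arr=[6,12,11,10,7,14,15]

(5, 5)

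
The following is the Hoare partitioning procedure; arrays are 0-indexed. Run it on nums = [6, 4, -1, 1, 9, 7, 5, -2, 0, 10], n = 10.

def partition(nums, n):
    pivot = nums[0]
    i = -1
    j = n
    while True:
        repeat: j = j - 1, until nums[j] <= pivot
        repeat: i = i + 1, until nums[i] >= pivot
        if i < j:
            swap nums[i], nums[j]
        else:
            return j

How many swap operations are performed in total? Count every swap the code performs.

3

pivot = nums[0] = 6; i = -1, j = 10
j→8 (nums[8]=0≤6), i→0 (nums[0]=6≥6); i<j, swap → [0, 4, -1, 1, 9, 7, 5, -2, 6, 10]
j→7 (nums[7]=-2≤6), i→4 (nums[4]=9≥6); i<j, swap → [0, 4, -1, 1, -2, 7, 5, 9, 6, 10]
j→6 (nums[6]=5≤6), i→5 (nums[5]=7≥6); i<j, swap → [0, 4, -1, 1, -2, 5, 7, 9, 6, 10]
j→5, i→6; i≥j, return j=5. nums = [0, 4, -1, 1, -2, 5, 7, 9, 6, 10]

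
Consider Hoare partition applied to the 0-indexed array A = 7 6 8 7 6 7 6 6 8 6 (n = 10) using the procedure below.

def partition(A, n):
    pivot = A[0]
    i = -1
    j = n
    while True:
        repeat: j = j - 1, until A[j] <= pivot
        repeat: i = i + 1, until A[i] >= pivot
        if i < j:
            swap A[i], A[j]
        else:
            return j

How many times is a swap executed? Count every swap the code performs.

3

pivot = A[0] = 7; i = -1, j = 10
j→9 (A[9]=6≤7), i→0 (A[0]=7≥7); i<j, swap → 6 6 8 7 6 7 6 6 8 7
j→7 (A[7]=6≤7), i→2 (A[2]=8≥7); i<j, swap → 6 6 6 7 6 7 6 8 8 7
j→6 (A[6]=6≤7), i→3 (A[3]=7≥7); i<j, swap → 6 6 6 6 6 7 7 8 8 7
j→5, i→5; i≥j, return j=5. A = 6 6 6 6 6 7 7 8 8 7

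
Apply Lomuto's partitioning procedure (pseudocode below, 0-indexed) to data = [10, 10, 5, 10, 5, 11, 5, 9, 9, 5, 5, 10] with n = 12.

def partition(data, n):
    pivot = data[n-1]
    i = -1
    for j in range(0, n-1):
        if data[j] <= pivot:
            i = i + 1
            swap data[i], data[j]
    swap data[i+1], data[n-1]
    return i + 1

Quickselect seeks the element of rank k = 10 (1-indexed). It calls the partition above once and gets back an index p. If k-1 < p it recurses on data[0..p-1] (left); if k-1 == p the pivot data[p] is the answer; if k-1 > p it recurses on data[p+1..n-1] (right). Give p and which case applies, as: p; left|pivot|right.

10; left

pivot=10, i=-1
j=0: 10≤10, i=0, swap(0,0) ⇒ [10, 10, 5, 10, 5, 11, 5, 9, 9, 5, 5, 10]
j=1: 10≤10, i=1, swap(1,1) ⇒ [10, 10, 5, 10, 5, 11, 5, 9, 9, 5, 5, 10]
j=2: 5≤10, i=2, swap(2,2) ⇒ [10, 10, 5, 10, 5, 11, 5, 9, 9, 5, 5, 10]
j=3: 10≤10, i=3, swap(3,3) ⇒ [10, 10, 5, 10, 5, 11, 5, 9, 9, 5, 5, 10]
j=4: 5≤10, i=4, swap(4,4) ⇒ [10, 10, 5, 10, 5, 11, 5, 9, 9, 5, 5, 10]
j=5: 11>10, skip
j=6: 5≤10, i=5, swap(5,6) ⇒ [10, 10, 5, 10, 5, 5, 11, 9, 9, 5, 5, 10]
j=7: 9≤10, i=6, swap(6,7) ⇒ [10, 10, 5, 10, 5, 5, 9, 11, 9, 5, 5, 10]
j=8: 9≤10, i=7, swap(7,8) ⇒ [10, 10, 5, 10, 5, 5, 9, 9, 11, 5, 5, 10]
j=9: 5≤10, i=8, swap(8,9) ⇒ [10, 10, 5, 10, 5, 5, 9, 9, 5, 11, 5, 10]
j=10: 5≤10, i=9, swap(9,10) ⇒ [10, 10, 5, 10, 5, 5, 9, 9, 5, 5, 11, 10]
swap(10,11) ⇒ [10, 10, 5, 10, 5, 5, 9, 9, 5, 5, 10, 11]; return 10
p = 10; k-1 = 9 < 10 ⇒ left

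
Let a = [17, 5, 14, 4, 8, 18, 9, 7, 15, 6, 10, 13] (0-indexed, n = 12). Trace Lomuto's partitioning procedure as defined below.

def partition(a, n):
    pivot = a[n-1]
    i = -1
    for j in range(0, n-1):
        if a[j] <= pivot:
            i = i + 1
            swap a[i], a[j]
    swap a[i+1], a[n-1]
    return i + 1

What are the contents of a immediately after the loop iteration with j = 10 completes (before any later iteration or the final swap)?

pivot=13, i=-1
j=0: 17>13, skip
j=1: 5≤13, i=0, swap(0,1) ⇒ [5, 17, 14, 4, 8, 18, 9, 7, 15, 6, 10, 13]
j=2: 14>13, skip
j=3: 4≤13, i=1, swap(1,3) ⇒ [5, 4, 14, 17, 8, 18, 9, 7, 15, 6, 10, 13]
j=4: 8≤13, i=2, swap(2,4) ⇒ [5, 4, 8, 17, 14, 18, 9, 7, 15, 6, 10, 13]
j=5: 18>13, skip
j=6: 9≤13, i=3, swap(3,6) ⇒ [5, 4, 8, 9, 14, 18, 17, 7, 15, 6, 10, 13]
j=7: 7≤13, i=4, swap(4,7) ⇒ [5, 4, 8, 9, 7, 18, 17, 14, 15, 6, 10, 13]
j=8: 15>13, skip
j=9: 6≤13, i=5, swap(5,9) ⇒ [5, 4, 8, 9, 7, 6, 17, 14, 15, 18, 10, 13]
j=10: 10≤13, i=6, swap(6,10) ⇒ [5, 4, 8, 9, 7, 6, 10, 14, 15, 18, 17, 13]
(after j=10) a = [5, 4, 8, 9, 7, 6, 10, 14, 15, 18, 17, 13]

[5, 4, 8, 9, 7, 6, 10, 14, 15, 18, 17, 13]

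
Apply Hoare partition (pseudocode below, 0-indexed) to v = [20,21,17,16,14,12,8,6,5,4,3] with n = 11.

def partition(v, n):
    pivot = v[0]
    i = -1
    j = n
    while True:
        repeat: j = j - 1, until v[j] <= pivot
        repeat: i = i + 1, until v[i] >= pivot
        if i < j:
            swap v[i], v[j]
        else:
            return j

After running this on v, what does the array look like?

[3,4,17,16,14,12,8,6,5,21,20]

pivot=20
j stops at 10 (3), i stops at 0 (20); swap ⇒ [3,21,17,16,14,12,8,6,5,4,20]
j stops at 9 (4), i stops at 1 (21); swap ⇒ [3,4,17,16,14,12,8,6,5,21,20]
j stops at 8, i stops at 9; i≥j ⇒ return 8. v=[3,4,17,16,14,12,8,6,5,21,20]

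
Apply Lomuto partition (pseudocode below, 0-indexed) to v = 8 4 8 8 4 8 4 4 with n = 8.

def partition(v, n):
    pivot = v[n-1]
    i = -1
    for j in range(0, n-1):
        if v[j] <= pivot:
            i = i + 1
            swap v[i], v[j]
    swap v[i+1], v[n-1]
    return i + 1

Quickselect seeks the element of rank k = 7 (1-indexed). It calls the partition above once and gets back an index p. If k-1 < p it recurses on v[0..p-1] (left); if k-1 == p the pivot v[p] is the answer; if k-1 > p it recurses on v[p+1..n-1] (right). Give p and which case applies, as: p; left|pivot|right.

3; right

pivot = v[7] = 4; i = -1
j=0: v[0]=8 > 4 → no swap
j=1: v[1]=4 ≤ 4 → i=0, swap v[0],v[1] → 4 8 8 8 4 8 4 4
j=2: v[2]=8 > 4 → no swap
j=3: v[3]=8 > 4 → no swap
j=4: v[4]=4 ≤ 4 → i=1, swap v[1],v[4] → 4 4 8 8 8 8 4 4
j=5: v[5]=8 > 4 → no swap
j=6: v[6]=4 ≤ 4 → i=2, swap v[2],v[6] → 4 4 4 8 8 8 8 4
final swap v[3],v[7] → 4 4 4 4 8 8 8 8; return 3
p = 3; k-1 = 6 > 3 ⇒ right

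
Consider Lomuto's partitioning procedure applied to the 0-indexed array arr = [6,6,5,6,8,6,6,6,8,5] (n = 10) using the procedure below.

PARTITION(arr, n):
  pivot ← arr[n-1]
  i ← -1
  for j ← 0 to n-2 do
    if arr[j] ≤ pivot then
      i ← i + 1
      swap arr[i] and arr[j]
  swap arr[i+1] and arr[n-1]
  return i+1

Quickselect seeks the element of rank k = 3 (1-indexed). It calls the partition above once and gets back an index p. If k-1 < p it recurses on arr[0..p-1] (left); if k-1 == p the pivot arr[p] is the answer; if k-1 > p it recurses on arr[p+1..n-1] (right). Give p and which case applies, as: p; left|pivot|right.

1; right

pivot=5, i=-1
j=0: 6>5, skip
j=1: 6>5, skip
j=2: 5≤5, i=0, swap(0,2) ⇒ [5,6,6,6,8,6,6,6,8,5]
j=3: 6>5, skip
j=4: 8>5, skip
j=5: 6>5, skip
j=6: 6>5, skip
j=7: 6>5, skip
j=8: 8>5, skip
swap(1,9) ⇒ [5,5,6,6,8,6,6,6,8,6]; return 1
p = 1; k-1 = 2 > 1 ⇒ right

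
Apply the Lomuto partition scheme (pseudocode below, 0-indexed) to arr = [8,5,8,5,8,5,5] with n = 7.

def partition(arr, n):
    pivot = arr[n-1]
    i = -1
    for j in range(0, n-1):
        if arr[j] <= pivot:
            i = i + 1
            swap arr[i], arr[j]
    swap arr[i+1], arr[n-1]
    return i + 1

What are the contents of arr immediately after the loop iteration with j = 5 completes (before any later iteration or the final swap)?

[5,5,5,8,8,8,5]

pivot = arr[6] = 5; i = -1
j=0: arr[0]=8 > 5 → no swap
j=1: arr[1]=5 ≤ 5 → i=0, swap arr[0],arr[1] → [5,8,8,5,8,5,5]
j=2: arr[2]=8 > 5 → no swap
j=3: arr[3]=5 ≤ 5 → i=1, swap arr[1],arr[3] → [5,5,8,8,8,5,5]
j=4: arr[4]=8 > 5 → no swap
j=5: arr[5]=5 ≤ 5 → i=2, swap arr[2],arr[5] → [5,5,5,8,8,8,5]
(after j=5) arr = [5,5,5,8,8,8,5]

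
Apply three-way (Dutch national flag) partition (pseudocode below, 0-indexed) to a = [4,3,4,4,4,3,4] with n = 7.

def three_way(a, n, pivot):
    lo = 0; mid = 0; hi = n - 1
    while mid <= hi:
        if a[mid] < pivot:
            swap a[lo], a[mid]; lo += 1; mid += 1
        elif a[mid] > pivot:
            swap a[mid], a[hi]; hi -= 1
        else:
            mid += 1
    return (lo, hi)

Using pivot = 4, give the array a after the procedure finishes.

lo=0 mid=0 hi=6
4=4: mid=1
3<4: swap(0,1), lo=1 mid=2 ⇒ [3,4,4,4,4,3,4]
4=4: mid=3
4=4: mid=4
4=4: mid=5
3<4: swap(1,5), lo=2 mid=6 ⇒ [3,3,4,4,4,4,4]
4=4: mid=7
done. lo=2 hi=6; a=[3,3,4,4,4,4,4]

[3,3,4,4,4,4,4]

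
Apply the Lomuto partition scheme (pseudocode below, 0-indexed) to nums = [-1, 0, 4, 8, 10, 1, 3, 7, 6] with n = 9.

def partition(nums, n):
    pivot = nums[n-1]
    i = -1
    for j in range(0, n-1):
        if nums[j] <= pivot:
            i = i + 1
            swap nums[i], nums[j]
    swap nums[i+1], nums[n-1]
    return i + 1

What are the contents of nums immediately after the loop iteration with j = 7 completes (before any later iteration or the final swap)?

pivot = nums[8] = 6; i = -1
j=0: nums[0]=-1 ≤ 6 → i=0, swap nums[0],nums[0] (no change) → [-1, 0, 4, 8, 10, 1, 3, 7, 6]
j=1: nums[1]=0 ≤ 6 → i=1, swap nums[1],nums[1] (no change) → [-1, 0, 4, 8, 10, 1, 3, 7, 6]
j=2: nums[2]=4 ≤ 6 → i=2, swap nums[2],nums[2] (no change) → [-1, 0, 4, 8, 10, 1, 3, 7, 6]
j=3: nums[3]=8 > 6 → no swap
j=4: nums[4]=10 > 6 → no swap
j=5: nums[5]=1 ≤ 6 → i=3, swap nums[3],nums[5] → [-1, 0, 4, 1, 10, 8, 3, 7, 6]
j=6: nums[6]=3 ≤ 6 → i=4, swap nums[4],nums[6] → [-1, 0, 4, 1, 3, 8, 10, 7, 6]
j=7: nums[7]=7 > 6 → no swap
(after j=7) nums = [-1, 0, 4, 1, 3, 8, 10, 7, 6]

[-1, 0, 4, 1, 3, 8, 10, 7, 6]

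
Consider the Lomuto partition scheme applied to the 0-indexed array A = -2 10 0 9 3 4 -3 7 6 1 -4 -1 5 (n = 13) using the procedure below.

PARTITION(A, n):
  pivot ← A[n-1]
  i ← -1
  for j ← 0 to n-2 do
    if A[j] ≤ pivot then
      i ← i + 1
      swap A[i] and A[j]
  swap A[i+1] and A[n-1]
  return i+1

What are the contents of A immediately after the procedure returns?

pivot = A[12] = 5; i = -1
j=0: A[0]=-2 ≤ 5 → i=0, swap A[0],A[0] (no change) → -2 10 0 9 3 4 -3 7 6 1 -4 -1 5
j=1: A[1]=10 > 5 → no swap
j=2: A[2]=0 ≤ 5 → i=1, swap A[1],A[2] → -2 0 10 9 3 4 -3 7 6 1 -4 -1 5
j=3: A[3]=9 > 5 → no swap
j=4: A[4]=3 ≤ 5 → i=2, swap A[2],A[4] → -2 0 3 9 10 4 -3 7 6 1 -4 -1 5
j=5: A[5]=4 ≤ 5 → i=3, swap A[3],A[5] → -2 0 3 4 10 9 -3 7 6 1 -4 -1 5
j=6: A[6]=-3 ≤ 5 → i=4, swap A[4],A[6] → -2 0 3 4 -3 9 10 7 6 1 -4 -1 5
j=7: A[7]=7 > 5 → no swap
j=8: A[8]=6 > 5 → no swap
j=9: A[9]=1 ≤ 5 → i=5, swap A[5],A[9] → -2 0 3 4 -3 1 10 7 6 9 -4 -1 5
j=10: A[10]=-4 ≤ 5 → i=6, swap A[6],A[10] → -2 0 3 4 -3 1 -4 7 6 9 10 -1 5
j=11: A[11]=-1 ≤ 5 → i=7, swap A[7],A[11] → -2 0 3 4 -3 1 -4 -1 6 9 10 7 5
final swap A[8],A[12] → -2 0 3 4 -3 1 -4 -1 5 9 10 7 6; return 8

-2 0 3 4 -3 1 -4 -1 5 9 10 7 6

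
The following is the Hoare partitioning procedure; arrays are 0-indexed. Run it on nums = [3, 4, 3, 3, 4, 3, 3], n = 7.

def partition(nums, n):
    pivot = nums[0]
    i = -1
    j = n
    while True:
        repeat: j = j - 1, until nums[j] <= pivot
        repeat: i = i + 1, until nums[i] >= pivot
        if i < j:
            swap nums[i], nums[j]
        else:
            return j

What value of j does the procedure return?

pivot=3
j stops at 6 (3), i stops at 0 (3); swap ⇒ [3, 4, 3, 3, 4, 3, 3]
j stops at 5 (3), i stops at 1 (4); swap ⇒ [3, 3, 3, 3, 4, 4, 3]
j stops at 3 (3), i stops at 2 (3); swap ⇒ [3, 3, 3, 3, 4, 4, 3]
j stops at 2, i stops at 3; i≥j ⇒ return 2. nums=[3, 3, 3, 3, 4, 4, 3]

2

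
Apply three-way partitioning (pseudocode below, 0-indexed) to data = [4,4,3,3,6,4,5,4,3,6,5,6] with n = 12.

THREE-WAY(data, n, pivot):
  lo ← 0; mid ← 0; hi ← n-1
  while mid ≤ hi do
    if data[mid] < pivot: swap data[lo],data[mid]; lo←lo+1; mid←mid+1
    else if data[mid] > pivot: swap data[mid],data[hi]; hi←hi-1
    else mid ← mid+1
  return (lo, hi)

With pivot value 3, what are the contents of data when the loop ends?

[3,3,3,6,4,5,4,4,6,5,6,4]

lo=0 mid=0 hi=11
4>3: swap(0,11), hi=10 ⇒ [6,4,3,3,6,4,5,4,3,6,5,4]
6>3: swap(0,10), hi=9 ⇒ [5,4,3,3,6,4,5,4,3,6,6,4]
5>3: swap(0,9), hi=8 ⇒ [6,4,3,3,6,4,5,4,3,5,6,4]
6>3: swap(0,8), hi=7 ⇒ [3,4,3,3,6,4,5,4,6,5,6,4]
3=3: mid=1
4>3: swap(1,7), hi=6 ⇒ [3,4,3,3,6,4,5,4,6,5,6,4]
4>3: swap(1,6), hi=5 ⇒ [3,5,3,3,6,4,4,4,6,5,6,4]
5>3: swap(1,5), hi=4 ⇒ [3,4,3,3,6,5,4,4,6,5,6,4]
4>3: swap(1,4), hi=3 ⇒ [3,6,3,3,4,5,4,4,6,5,6,4]
6>3: swap(1,3), hi=2 ⇒ [3,3,3,6,4,5,4,4,6,5,6,4]
3=3: mid=2
3=3: mid=3
done. lo=0 hi=2; data=[3,3,3,6,4,5,4,4,6,5,6,4]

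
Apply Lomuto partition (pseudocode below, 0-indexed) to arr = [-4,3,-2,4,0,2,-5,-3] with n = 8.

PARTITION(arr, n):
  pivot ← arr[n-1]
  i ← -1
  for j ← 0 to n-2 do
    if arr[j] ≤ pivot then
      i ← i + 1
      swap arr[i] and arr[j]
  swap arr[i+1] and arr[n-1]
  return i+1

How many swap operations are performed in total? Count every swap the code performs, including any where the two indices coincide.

3

pivot=-3, i=-1
j=0: -4≤-3, i=0, swap(0,0) ⇒ [-4,3,-2,4,0,2,-5,-3]
j=1: 3>-3, skip
j=2: -2>-3, skip
j=3: 4>-3, skip
j=4: 0>-3, skip
j=5: 2>-3, skip
j=6: -5≤-3, i=1, swap(1,6) ⇒ [-4,-5,-2,4,0,2,3,-3]
swap(2,7) ⇒ [-4,-5,-3,4,0,2,3,-2]; return 2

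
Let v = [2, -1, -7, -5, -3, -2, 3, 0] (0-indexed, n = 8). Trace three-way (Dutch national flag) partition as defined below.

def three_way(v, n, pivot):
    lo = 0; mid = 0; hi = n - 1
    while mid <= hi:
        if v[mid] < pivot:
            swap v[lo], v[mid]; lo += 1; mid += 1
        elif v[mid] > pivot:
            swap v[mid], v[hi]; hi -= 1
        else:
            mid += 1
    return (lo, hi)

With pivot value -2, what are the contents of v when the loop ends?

lo=0 mid=0 hi=7
2>-2: swap(0,7), hi=6 ⇒ [0, -1, -7, -5, -3, -2, 3, 2]
0>-2: swap(0,6), hi=5 ⇒ [3, -1, -7, -5, -3, -2, 0, 2]
3>-2: swap(0,5), hi=4 ⇒ [-2, -1, -7, -5, -3, 3, 0, 2]
-2=-2: mid=1
-1>-2: swap(1,4), hi=3 ⇒ [-2, -3, -7, -5, -1, 3, 0, 2]
-3<-2: swap(0,1), lo=1 mid=2 ⇒ [-3, -2, -7, -5, -1, 3, 0, 2]
-7<-2: swap(1,2), lo=2 mid=3 ⇒ [-3, -7, -2, -5, -1, 3, 0, 2]
-5<-2: swap(2,3), lo=3 mid=4 ⇒ [-3, -7, -5, -2, -1, 3, 0, 2]
done. lo=3 hi=3; v=[-3, -7, -5, -2, -1, 3, 0, 2]

[-3, -7, -5, -2, -1, 3, 0, 2]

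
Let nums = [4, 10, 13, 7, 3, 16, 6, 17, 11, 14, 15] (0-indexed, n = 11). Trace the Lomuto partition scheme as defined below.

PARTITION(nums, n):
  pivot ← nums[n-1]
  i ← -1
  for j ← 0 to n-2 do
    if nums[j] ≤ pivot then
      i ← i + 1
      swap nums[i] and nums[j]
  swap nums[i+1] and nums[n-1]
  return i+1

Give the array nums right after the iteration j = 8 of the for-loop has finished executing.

[4, 10, 13, 7, 3, 6, 11, 17, 16, 14, 15]

pivot = nums[10] = 15; i = -1
j=0: nums[0]=4 ≤ 15 → i=0, swap nums[0],nums[0] (no change) → [4, 10, 13, 7, 3, 16, 6, 17, 11, 14, 15]
j=1: nums[1]=10 ≤ 15 → i=1, swap nums[1],nums[1] (no change) → [4, 10, 13, 7, 3, 16, 6, 17, 11, 14, 15]
j=2: nums[2]=13 ≤ 15 → i=2, swap nums[2],nums[2] (no change) → [4, 10, 13, 7, 3, 16, 6, 17, 11, 14, 15]
j=3: nums[3]=7 ≤ 15 → i=3, swap nums[3],nums[3] (no change) → [4, 10, 13, 7, 3, 16, 6, 17, 11, 14, 15]
j=4: nums[4]=3 ≤ 15 → i=4, swap nums[4],nums[4] (no change) → [4, 10, 13, 7, 3, 16, 6, 17, 11, 14, 15]
j=5: nums[5]=16 > 15 → no swap
j=6: nums[6]=6 ≤ 15 → i=5, swap nums[5],nums[6] → [4, 10, 13, 7, 3, 6, 16, 17, 11, 14, 15]
j=7: nums[7]=17 > 15 → no swap
j=8: nums[8]=11 ≤ 15 → i=6, swap nums[6],nums[8] → [4, 10, 13, 7, 3, 6, 11, 17, 16, 14, 15]
(after j=8) nums = [4, 10, 13, 7, 3, 6, 11, 17, 16, 14, 15]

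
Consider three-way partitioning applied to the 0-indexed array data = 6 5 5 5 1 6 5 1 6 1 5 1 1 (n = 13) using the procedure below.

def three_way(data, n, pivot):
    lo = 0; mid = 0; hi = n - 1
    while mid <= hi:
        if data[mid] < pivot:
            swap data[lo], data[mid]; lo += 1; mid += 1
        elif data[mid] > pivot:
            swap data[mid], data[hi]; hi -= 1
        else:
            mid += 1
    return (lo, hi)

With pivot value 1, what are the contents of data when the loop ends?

1 1 1 1 1 5 6 6 5 5 5 5 6

pivot = 1; lo=0, mid=0, hi=12
data[mid]=6>1: swap data[0],data[12]; hi=11 → 1 5 5 5 1 6 5 1 6 1 5 1 6
data[mid]=1=1: mid=1
data[mid]=5>1: swap data[1],data[11]; hi=10 → 1 1 5 5 1 6 5 1 6 1 5 5 6
data[mid]=1=1: mid=2
data[mid]=5>1: swap data[2],data[10]; hi=9 → 1 1 5 5 1 6 5 1 6 1 5 5 6
data[mid]=5>1: swap data[2],data[9]; hi=8 → 1 1 1 5 1 6 5 1 6 5 5 5 6
data[mid]=1=1: mid=3
data[mid]=5>1: swap data[3],data[8]; hi=7 → 1 1 1 6 1 6 5 1 5 5 5 5 6
data[mid]=6>1: swap data[3],data[7]; hi=6 → 1 1 1 1 1 6 5 6 5 5 5 5 6
data[mid]=1=1: mid=4
data[mid]=1=1: mid=5
data[mid]=6>1: swap data[5],data[6]; hi=5 → 1 1 1 1 1 5 6 6 5 5 5 5 6
data[mid]=5>1: swap data[5],data[5]; hi=4 → 1 1 1 1 1 5 6 6 5 5 5 5 6
end: lo=0, hi=4; data = 1 1 1 1 1 5 6 6 5 5 5 5 6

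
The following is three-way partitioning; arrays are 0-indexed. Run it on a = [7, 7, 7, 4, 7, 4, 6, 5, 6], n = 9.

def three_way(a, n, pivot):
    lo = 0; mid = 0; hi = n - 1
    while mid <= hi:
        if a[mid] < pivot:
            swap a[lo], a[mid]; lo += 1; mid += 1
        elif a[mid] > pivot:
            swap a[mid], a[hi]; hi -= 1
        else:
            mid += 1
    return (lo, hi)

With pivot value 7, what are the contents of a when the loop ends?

[4, 4, 6, 5, 6, 7, 7, 7, 7]

pivot = 7; lo=0, mid=0, hi=8
a[mid]=7=7: mid=1
a[mid]=7=7: mid=2
a[mid]=7=7: mid=3
a[mid]=4<7: swap a[0],a[3]; lo=1,mid=4 → [4, 7, 7, 7, 7, 4, 6, 5, 6]
a[mid]=7=7: mid=5
a[mid]=4<7: swap a[1],a[5]; lo=2,mid=6 → [4, 4, 7, 7, 7, 7, 6, 5, 6]
a[mid]=6<7: swap a[2],a[6]; lo=3,mid=7 → [4, 4, 6, 7, 7, 7, 7, 5, 6]
a[mid]=5<7: swap a[3],a[7]; lo=4,mid=8 → [4, 4, 6, 5, 7, 7, 7, 7, 6]
a[mid]=6<7: swap a[4],a[8]; lo=5,mid=9 → [4, 4, 6, 5, 6, 7, 7, 7, 7]
end: lo=5, hi=8; a = [4, 4, 6, 5, 6, 7, 7, 7, 7]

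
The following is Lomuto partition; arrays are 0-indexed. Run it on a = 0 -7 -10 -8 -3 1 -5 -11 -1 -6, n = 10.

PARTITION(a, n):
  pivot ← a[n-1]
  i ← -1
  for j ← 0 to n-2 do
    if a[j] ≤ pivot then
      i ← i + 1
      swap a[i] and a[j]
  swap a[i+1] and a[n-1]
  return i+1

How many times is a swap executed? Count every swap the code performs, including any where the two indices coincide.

5

pivot=-6, i=-1
j=0: 0>-6, skip
j=1: -7≤-6, i=0, swap(0,1) ⇒ -7 0 -10 -8 -3 1 -5 -11 -1 -6
j=2: -10≤-6, i=1, swap(1,2) ⇒ -7 -10 0 -8 -3 1 -5 -11 -1 -6
j=3: -8≤-6, i=2, swap(2,3) ⇒ -7 -10 -8 0 -3 1 -5 -11 -1 -6
j=4: -3>-6, skip
j=5: 1>-6, skip
j=6: -5>-6, skip
j=7: -11≤-6, i=3, swap(3,7) ⇒ -7 -10 -8 -11 -3 1 -5 0 -1 -6
j=8: -1>-6, skip
swap(4,9) ⇒ -7 -10 -8 -11 -6 1 -5 0 -1 -3; return 4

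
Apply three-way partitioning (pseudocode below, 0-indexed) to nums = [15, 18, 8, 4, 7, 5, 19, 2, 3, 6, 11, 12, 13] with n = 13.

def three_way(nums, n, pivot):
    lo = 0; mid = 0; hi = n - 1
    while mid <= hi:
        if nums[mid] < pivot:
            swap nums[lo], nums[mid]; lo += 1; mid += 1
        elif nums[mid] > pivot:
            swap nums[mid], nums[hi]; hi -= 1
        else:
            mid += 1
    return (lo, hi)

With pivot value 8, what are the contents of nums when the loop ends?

[6, 3, 4, 7, 5, 2, 8, 19, 18, 11, 12, 13, 15]

pivot = 8; lo=0, mid=0, hi=12
nums[mid]=15>8: swap nums[0],nums[12]; hi=11 → [13, 18, 8, 4, 7, 5, 19, 2, 3, 6, 11, 12, 15]
nums[mid]=13>8: swap nums[0],nums[11]; hi=10 → [12, 18, 8, 4, 7, 5, 19, 2, 3, 6, 11, 13, 15]
nums[mid]=12>8: swap nums[0],nums[10]; hi=9 → [11, 18, 8, 4, 7, 5, 19, 2, 3, 6, 12, 13, 15]
nums[mid]=11>8: swap nums[0],nums[9]; hi=8 → [6, 18, 8, 4, 7, 5, 19, 2, 3, 11, 12, 13, 15]
nums[mid]=6<8: swap nums[0],nums[0]; lo=1,mid=1 → [6, 18, 8, 4, 7, 5, 19, 2, 3, 11, 12, 13, 15]
nums[mid]=18>8: swap nums[1],nums[8]; hi=7 → [6, 3, 8, 4, 7, 5, 19, 2, 18, 11, 12, 13, 15]
nums[mid]=3<8: swap nums[1],nums[1]; lo=2,mid=2 → [6, 3, 8, 4, 7, 5, 19, 2, 18, 11, 12, 13, 15]
nums[mid]=8=8: mid=3
nums[mid]=4<8: swap nums[2],nums[3]; lo=3,mid=4 → [6, 3, 4, 8, 7, 5, 19, 2, 18, 11, 12, 13, 15]
nums[mid]=7<8: swap nums[3],nums[4]; lo=4,mid=5 → [6, 3, 4, 7, 8, 5, 19, 2, 18, 11, 12, 13, 15]
nums[mid]=5<8: swap nums[4],nums[5]; lo=5,mid=6 → [6, 3, 4, 7, 5, 8, 19, 2, 18, 11, 12, 13, 15]
nums[mid]=19>8: swap nums[6],nums[7]; hi=6 → [6, 3, 4, 7, 5, 8, 2, 19, 18, 11, 12, 13, 15]
nums[mid]=2<8: swap nums[5],nums[6]; lo=6,mid=7 → [6, 3, 4, 7, 5, 2, 8, 19, 18, 11, 12, 13, 15]
end: lo=6, hi=6; nums = [6, 3, 4, 7, 5, 2, 8, 19, 18, 11, 12, 13, 15]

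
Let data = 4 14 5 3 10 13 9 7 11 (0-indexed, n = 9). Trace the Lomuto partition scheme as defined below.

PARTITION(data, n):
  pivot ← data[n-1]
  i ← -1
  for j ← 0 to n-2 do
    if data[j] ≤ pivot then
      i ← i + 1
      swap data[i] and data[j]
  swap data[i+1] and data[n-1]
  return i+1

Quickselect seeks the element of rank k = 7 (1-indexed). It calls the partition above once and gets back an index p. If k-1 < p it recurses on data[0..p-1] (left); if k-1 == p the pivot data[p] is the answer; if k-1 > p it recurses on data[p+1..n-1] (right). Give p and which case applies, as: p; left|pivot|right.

pivot = data[8] = 11; i = -1
j=0: data[0]=4 ≤ 11 → i=0, swap data[0],data[0] (no change) → 4 14 5 3 10 13 9 7 11
j=1: data[1]=14 > 11 → no swap
j=2: data[2]=5 ≤ 11 → i=1, swap data[1],data[2] → 4 5 14 3 10 13 9 7 11
j=3: data[3]=3 ≤ 11 → i=2, swap data[2],data[3] → 4 5 3 14 10 13 9 7 11
j=4: data[4]=10 ≤ 11 → i=3, swap data[3],data[4] → 4 5 3 10 14 13 9 7 11
j=5: data[5]=13 > 11 → no swap
j=6: data[6]=9 ≤ 11 → i=4, swap data[4],data[6] → 4 5 3 10 9 13 14 7 11
j=7: data[7]=7 ≤ 11 → i=5, swap data[5],data[7] → 4 5 3 10 9 7 14 13 11
final swap data[6],data[8] → 4 5 3 10 9 7 11 13 14; return 6
p = 6; k-1 = 6 == 6 ⇒ pivot

6; pivot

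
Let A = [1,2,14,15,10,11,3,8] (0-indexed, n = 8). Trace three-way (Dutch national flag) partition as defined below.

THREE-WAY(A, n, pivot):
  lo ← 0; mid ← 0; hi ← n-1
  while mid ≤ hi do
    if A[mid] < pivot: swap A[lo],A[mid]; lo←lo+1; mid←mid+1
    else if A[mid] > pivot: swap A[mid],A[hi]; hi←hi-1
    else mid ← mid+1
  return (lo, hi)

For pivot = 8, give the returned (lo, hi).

pivot = 8; lo=0, mid=0, hi=7
A[mid]=1<8: swap A[0],A[0]; lo=1,mid=1 → [1,2,14,15,10,11,3,8]
A[mid]=2<8: swap A[1],A[1]; lo=2,mid=2 → [1,2,14,15,10,11,3,8]
A[mid]=14>8: swap A[2],A[7]; hi=6 → [1,2,8,15,10,11,3,14]
A[mid]=8=8: mid=3
A[mid]=15>8: swap A[3],A[6]; hi=5 → [1,2,8,3,10,11,15,14]
A[mid]=3<8: swap A[2],A[3]; lo=3,mid=4 → [1,2,3,8,10,11,15,14]
A[mid]=10>8: swap A[4],A[5]; hi=4 → [1,2,3,8,11,10,15,14]
A[mid]=11>8: swap A[4],A[4]; hi=3 → [1,2,3,8,11,10,15,14]
end: lo=3, hi=3; A = [1,2,3,8,11,10,15,14]

(3, 3)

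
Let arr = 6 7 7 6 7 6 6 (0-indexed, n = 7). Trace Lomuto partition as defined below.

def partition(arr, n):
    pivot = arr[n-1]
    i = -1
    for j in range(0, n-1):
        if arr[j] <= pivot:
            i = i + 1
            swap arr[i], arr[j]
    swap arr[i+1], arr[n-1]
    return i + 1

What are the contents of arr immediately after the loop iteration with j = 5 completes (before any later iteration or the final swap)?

6 6 6 7 7 7 6

pivot=6, i=-1
j=0: 6≤6, i=0, swap(0,0) ⇒ 6 7 7 6 7 6 6
j=1: 7>6, skip
j=2: 7>6, skip
j=3: 6≤6, i=1, swap(1,3) ⇒ 6 6 7 7 7 6 6
j=4: 7>6, skip
j=5: 6≤6, i=2, swap(2,5) ⇒ 6 6 6 7 7 7 6
(after j=5) arr = 6 6 6 7 7 7 6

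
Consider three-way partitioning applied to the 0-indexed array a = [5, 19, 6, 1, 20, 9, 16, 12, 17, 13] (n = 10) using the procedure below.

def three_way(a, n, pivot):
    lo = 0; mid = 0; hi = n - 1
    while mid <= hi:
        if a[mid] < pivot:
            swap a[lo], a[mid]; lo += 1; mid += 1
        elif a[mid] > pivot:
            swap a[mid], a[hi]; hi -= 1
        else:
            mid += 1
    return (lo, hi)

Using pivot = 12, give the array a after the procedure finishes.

[5, 6, 1, 9, 12, 16, 20, 17, 13, 19]

lo=0 mid=0 hi=9
5<12: swap(0,0), lo=1 mid=1 ⇒ [5, 19, 6, 1, 20, 9, 16, 12, 17, 13]
19>12: swap(1,9), hi=8 ⇒ [5, 13, 6, 1, 20, 9, 16, 12, 17, 19]
13>12: swap(1,8), hi=7 ⇒ [5, 17, 6, 1, 20, 9, 16, 12, 13, 19]
17>12: swap(1,7), hi=6 ⇒ [5, 12, 6, 1, 20, 9, 16, 17, 13, 19]
12=12: mid=2
6<12: swap(1,2), lo=2 mid=3 ⇒ [5, 6, 12, 1, 20, 9, 16, 17, 13, 19]
1<12: swap(2,3), lo=3 mid=4 ⇒ [5, 6, 1, 12, 20, 9, 16, 17, 13, 19]
20>12: swap(4,6), hi=5 ⇒ [5, 6, 1, 12, 16, 9, 20, 17, 13, 19]
16>12: swap(4,5), hi=4 ⇒ [5, 6, 1, 12, 9, 16, 20, 17, 13, 19]
9<12: swap(3,4), lo=4 mid=5 ⇒ [5, 6, 1, 9, 12, 16, 20, 17, 13, 19]
done. lo=4 hi=4; a=[5, 6, 1, 9, 12, 16, 20, 17, 13, 19]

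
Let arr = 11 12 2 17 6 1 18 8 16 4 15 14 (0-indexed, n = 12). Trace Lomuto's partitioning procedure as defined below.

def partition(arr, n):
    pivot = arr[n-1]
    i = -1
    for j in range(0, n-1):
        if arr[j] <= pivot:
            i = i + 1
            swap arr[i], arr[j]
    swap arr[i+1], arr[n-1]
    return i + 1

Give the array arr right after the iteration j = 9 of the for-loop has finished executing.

11 12 2 6 1 8 4 17 16 18 15 14

pivot = arr[11] = 14; i = -1
j=0: arr[0]=11 ≤ 14 → i=0, swap arr[0],arr[0] (no change) → 11 12 2 17 6 1 18 8 16 4 15 14
j=1: arr[1]=12 ≤ 14 → i=1, swap arr[1],arr[1] (no change) → 11 12 2 17 6 1 18 8 16 4 15 14
j=2: arr[2]=2 ≤ 14 → i=2, swap arr[2],arr[2] (no change) → 11 12 2 17 6 1 18 8 16 4 15 14
j=3: arr[3]=17 > 14 → no swap
j=4: arr[4]=6 ≤ 14 → i=3, swap arr[3],arr[4] → 11 12 2 6 17 1 18 8 16 4 15 14
j=5: arr[5]=1 ≤ 14 → i=4, swap arr[4],arr[5] → 11 12 2 6 1 17 18 8 16 4 15 14
j=6: arr[6]=18 > 14 → no swap
j=7: arr[7]=8 ≤ 14 → i=5, swap arr[5],arr[7] → 11 12 2 6 1 8 18 17 16 4 15 14
j=8: arr[8]=16 > 14 → no swap
j=9: arr[9]=4 ≤ 14 → i=6, swap arr[6],arr[9] → 11 12 2 6 1 8 4 17 16 18 15 14
(after j=9) arr = 11 12 2 6 1 8 4 17 16 18 15 14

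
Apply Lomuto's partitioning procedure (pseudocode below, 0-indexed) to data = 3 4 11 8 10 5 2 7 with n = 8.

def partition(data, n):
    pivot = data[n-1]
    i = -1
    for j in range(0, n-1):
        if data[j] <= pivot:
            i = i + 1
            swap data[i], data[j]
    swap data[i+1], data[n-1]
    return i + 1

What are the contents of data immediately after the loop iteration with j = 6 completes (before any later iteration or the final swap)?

pivot = data[7] = 7; i = -1
j=0: data[0]=3 ≤ 7 → i=0, swap data[0],data[0] (no change) → 3 4 11 8 10 5 2 7
j=1: data[1]=4 ≤ 7 → i=1, swap data[1],data[1] (no change) → 3 4 11 8 10 5 2 7
j=2: data[2]=11 > 7 → no swap
j=3: data[3]=8 > 7 → no swap
j=4: data[4]=10 > 7 → no swap
j=5: data[5]=5 ≤ 7 → i=2, swap data[2],data[5] → 3 4 5 8 10 11 2 7
j=6: data[6]=2 ≤ 7 → i=3, swap data[3],data[6] → 3 4 5 2 10 11 8 7
(after j=6) data = 3 4 5 2 10 11 8 7

3 4 5 2 10 11 8 7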